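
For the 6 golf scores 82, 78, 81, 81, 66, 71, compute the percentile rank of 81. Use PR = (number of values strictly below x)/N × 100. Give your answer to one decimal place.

N = 6.
Strictly below 81: 3. Equal to 81: 2.
PR = 3/6 × 100 = 50.0

50.0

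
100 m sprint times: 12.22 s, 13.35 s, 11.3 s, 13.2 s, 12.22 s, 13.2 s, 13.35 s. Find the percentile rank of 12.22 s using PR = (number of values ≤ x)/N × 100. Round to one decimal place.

42.9

N = 7.
Strictly below 12.22: 1. Equal to 12.22: 2.
PR = 3/7 × 100 = 42.9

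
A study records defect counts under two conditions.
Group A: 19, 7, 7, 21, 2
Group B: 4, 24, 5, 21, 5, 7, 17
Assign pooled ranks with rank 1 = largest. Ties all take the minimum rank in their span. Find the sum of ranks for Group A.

30

Sorted (descending): 24, 21, 21, 19, 17, 7, 7, 7, 5, 5, 4, 2
The 2 values of 21 occupy positions 2–3 → each gets rank 2.
The 3 values of 7 occupy positions 6–8 → each gets rank 6.
The 2 values of 5 occupy positions 9–10 → each gets rank 9.
Group A values → pooled ranks: 19→4, 7→6, 7→6, 21→2, 2→12
Rank sum = 4 + 6 + 6 + 2 + 12 = 30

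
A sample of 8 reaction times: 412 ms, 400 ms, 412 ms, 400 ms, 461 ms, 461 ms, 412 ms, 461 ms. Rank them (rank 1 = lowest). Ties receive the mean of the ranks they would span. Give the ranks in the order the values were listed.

Sorted (ascending): 400, 400, 412, 412, 412, 461, 461, 461
The 2 values of 400 occupy positions 1–2 → average rank (1+2)/2 = 1.5.
The 3 values of 412 occupy positions 3–5 → average rank 4.
The 3 values of 461 occupy positions 6–8 → average rank 7.

4, 1.5, 4, 1.5, 7, 7, 4, 7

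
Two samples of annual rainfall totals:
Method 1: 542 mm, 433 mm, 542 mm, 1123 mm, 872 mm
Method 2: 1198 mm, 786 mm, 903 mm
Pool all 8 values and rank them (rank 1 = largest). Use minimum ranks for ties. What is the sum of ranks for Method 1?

26

Sorted (descending): 1198, 1123, 903, 872, 786, 542, 542, 433
The 2 values of 542 occupy positions 6–7 → each gets rank 6.
Method 1 values → pooled ranks: 542→6, 433→8, 542→6, 1123→2, 872→4
Rank sum = 6 + 8 + 6 + 2 + 4 = 26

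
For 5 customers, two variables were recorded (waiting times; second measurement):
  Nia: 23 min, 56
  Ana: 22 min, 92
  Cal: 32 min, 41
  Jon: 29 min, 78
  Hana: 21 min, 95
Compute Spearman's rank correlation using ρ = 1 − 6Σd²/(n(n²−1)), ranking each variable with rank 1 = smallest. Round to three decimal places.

-0.900

Ranks of variable 1: 3, 2, 5, 4, 1
Ranks of variable 2: 2, 4, 1, 3, 5
d = r₁ − r₂: 1, -2, 4, 1, -4
d²: 1, 4, 16, 1, 16; Σd² = 38
ρ = 1 − 6·38/(5·24) = 1 − 228/120 = -0.900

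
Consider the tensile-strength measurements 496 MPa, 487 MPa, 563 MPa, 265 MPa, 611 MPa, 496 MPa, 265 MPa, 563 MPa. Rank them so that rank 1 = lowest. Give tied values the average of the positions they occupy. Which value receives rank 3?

Sorted (ascending): 265, 265, 487, 496, 496, 563, 563, 611
The 2 values of 265 occupy positions 1–2 → average rank (1+2)/2 = 1.5.
The 2 values of 496 occupy positions 4–5 → average rank (4+5)/2 = 4.5.
The 2 values of 563 occupy positions 6–7 → average rank (6+7)/2 = 6.5.
Rank 3 → value 487.

487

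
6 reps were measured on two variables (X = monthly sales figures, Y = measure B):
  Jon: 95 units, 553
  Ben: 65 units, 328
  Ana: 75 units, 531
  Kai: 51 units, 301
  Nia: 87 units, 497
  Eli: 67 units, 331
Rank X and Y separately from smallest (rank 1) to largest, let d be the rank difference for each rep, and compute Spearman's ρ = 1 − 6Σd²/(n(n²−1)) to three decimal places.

Ranks of variable 1: 6, 2, 4, 1, 5, 3
Ranks of variable 2: 6, 2, 5, 1, 4, 3
d = r₁ − r₂: 0, 0, -1, 0, 1, 0
d²: 0, 0, 1, 0, 1, 0; Σd² = 2
ρ = 1 − 6·2/(6·35) = 1 − 12/210 = 0.943

0.943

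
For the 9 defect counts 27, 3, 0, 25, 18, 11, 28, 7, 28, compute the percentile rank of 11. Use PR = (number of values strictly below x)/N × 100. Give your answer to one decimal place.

33.3

N = 9.
Strictly below 11: 3. Equal to 11: 1.
PR = 3/9 × 100 = 33.3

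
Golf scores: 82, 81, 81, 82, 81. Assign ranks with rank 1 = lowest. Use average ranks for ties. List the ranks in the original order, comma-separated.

4.5, 2, 2, 4.5, 2

Sorted (ascending): 81, 81, 81, 82, 82
The 3 values of 81 occupy positions 1–3 → average rank 2.
The 2 values of 82 occupy positions 4–5 → average rank (4+5)/2 = 4.5.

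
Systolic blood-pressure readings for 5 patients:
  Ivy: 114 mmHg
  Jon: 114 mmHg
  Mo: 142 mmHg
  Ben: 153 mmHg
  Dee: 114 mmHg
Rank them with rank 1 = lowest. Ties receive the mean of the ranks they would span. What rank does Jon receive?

Sorted (ascending): 114, 114, 114, 142, 153
The 3 values of 114 occupy positions 1–3 → average rank 2.
Jon has value 114 mmHg → rank 2.

2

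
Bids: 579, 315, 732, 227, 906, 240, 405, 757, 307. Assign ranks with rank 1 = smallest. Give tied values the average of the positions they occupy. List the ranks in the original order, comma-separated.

6, 4, 7, 1, 9, 2, 5, 8, 3

Sorted (ascending): 227, 240, 307, 315, 405, 579, 732, 757, 906
No ties — each value takes its position as its rank.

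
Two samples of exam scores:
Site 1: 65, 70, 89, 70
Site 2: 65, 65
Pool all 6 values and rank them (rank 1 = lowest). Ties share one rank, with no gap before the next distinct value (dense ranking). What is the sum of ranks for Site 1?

8

Sorted (ascending): 65, 65, 65, 70, 70, 89
The 3 values of 65 share dense rank 1.
The 2 values of 70 share dense rank 2.
Remaining distinct values take the next consecutive integers.
Site 1 values → pooled ranks: 65→1, 70→2, 89→3, 70→2
Rank sum = 1 + 2 + 3 + 2 = 8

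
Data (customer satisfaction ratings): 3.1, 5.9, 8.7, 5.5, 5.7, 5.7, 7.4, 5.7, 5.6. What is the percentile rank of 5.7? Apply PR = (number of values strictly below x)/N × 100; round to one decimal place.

N = 9.
Strictly below 5.7: 3. Equal to 5.7: 3.
PR = 3/9 × 100 = 33.3

33.3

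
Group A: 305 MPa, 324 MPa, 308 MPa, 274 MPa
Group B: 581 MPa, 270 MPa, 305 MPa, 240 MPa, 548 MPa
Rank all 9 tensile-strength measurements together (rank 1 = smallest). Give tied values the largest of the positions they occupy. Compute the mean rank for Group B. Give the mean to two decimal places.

Sorted (ascending): 240, 270, 274, 305, 305, 308, 324, 548, 581
The 2 values of 305 occupy positions 4–5 → each gets rank 5.
Group B values → pooled ranks: 581→9, 270→2, 305→5, 240→1, 548→8
Mean rank = (9 + 2 + 5 + 1 + 8) / 5 = 5.00

5.00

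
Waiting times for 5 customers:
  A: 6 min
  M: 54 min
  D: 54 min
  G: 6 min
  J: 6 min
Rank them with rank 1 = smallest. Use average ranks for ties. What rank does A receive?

2

Sorted (ascending): 6, 6, 6, 54, 54
The 3 values of 6 occupy positions 1–3 → average rank 2.
The 2 values of 54 occupy positions 4–5 → average rank (4+5)/2 = 4.5.
A has value 6 min → rank 2.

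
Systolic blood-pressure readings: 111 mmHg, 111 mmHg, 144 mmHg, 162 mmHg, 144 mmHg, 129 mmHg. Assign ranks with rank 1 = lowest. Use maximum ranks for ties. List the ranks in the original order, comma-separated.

Sorted (ascending): 111, 111, 129, 144, 144, 162
The 2 values of 111 occupy positions 1–2 → each gets rank 2.
The 2 values of 144 occupy positions 4–5 → each gets rank 5.

2, 2, 5, 6, 5, 3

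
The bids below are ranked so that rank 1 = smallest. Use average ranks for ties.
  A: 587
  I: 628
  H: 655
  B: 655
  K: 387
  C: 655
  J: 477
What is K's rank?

1

Sorted (ascending): 387, 477, 587, 628, 655, 655, 655
The 3 values of 655 occupy positions 5–7 → average rank 6.
K has value 387 → rank 1.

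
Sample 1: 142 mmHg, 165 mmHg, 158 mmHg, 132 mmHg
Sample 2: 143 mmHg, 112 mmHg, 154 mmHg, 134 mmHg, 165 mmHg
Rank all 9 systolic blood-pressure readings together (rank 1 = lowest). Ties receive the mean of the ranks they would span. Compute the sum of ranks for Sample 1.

21.5

Sorted (ascending): 112, 132, 134, 142, 143, 154, 158, 165, 165
The 2 values of 165 occupy positions 8–9 → average rank (8+9)/2 = 8.5.
Sample 1 values → pooled ranks: 142→4, 165→8.5, 158→7, 132→2
Rank sum = 4 + 8.5 + 7 + 2 = 21.5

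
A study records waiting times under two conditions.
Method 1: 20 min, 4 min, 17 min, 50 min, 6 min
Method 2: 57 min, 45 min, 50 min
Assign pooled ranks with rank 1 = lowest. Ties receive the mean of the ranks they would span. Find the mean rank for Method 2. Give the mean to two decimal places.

Sorted (ascending): 4, 6, 17, 20, 45, 50, 50, 57
The 2 values of 50 occupy positions 6–7 → average rank (6+7)/2 = 6.5.
Method 2 values → pooled ranks: 57→8, 45→5, 50→6.5
Mean rank = (8 + 5 + 6.5) / 3 = 6.50

6.50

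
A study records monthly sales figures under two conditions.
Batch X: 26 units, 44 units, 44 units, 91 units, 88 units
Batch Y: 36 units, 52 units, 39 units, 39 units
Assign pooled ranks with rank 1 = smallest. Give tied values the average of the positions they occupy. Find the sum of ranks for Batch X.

29

Sorted (ascending): 26, 36, 39, 39, 44, 44, 52, 88, 91
The 2 values of 39 occupy positions 3–4 → average rank (3+4)/2 = 3.5.
The 2 values of 44 occupy positions 5–6 → average rank (5+6)/2 = 5.5.
Batch X values → pooled ranks: 26→1, 44→5.5, 44→5.5, 91→9, 88→8
Rank sum = 1 + 5.5 + 5.5 + 9 + 8 = 29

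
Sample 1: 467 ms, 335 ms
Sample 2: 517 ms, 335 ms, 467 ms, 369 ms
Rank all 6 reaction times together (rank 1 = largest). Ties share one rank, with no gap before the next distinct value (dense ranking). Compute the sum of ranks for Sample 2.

Sorted (descending): 517, 467, 467, 369, 335, 335
The 2 values of 467 share dense rank 2.
The 2 values of 335 share dense rank 4.
Remaining distinct values take the next consecutive integers.
Sample 2 values → pooled ranks: 517→1, 335→4, 467→2, 369→3
Rank sum = 1 + 4 + 2 + 3 = 10

10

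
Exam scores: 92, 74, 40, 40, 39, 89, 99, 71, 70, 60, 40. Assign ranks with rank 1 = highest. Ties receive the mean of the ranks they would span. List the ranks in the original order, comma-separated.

Sorted (descending): 99, 92, 89, 74, 71, 70, 60, 40, 40, 40, 39
The 3 values of 40 occupy positions 8–10 → average rank 9.

2, 4, 9, 9, 11, 3, 1, 5, 6, 7, 9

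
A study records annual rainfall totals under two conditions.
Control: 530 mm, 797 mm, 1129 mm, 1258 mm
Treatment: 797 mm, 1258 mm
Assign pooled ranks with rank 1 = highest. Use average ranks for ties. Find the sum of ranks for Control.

Sorted (descending): 1258, 1258, 1129, 797, 797, 530
The 2 values of 1258 occupy positions 1–2 → average rank (1+2)/2 = 1.5.
The 2 values of 797 occupy positions 4–5 → average rank (4+5)/2 = 4.5.
Control values → pooled ranks: 530→6, 797→4.5, 1129→3, 1258→1.5
Rank sum = 6 + 4.5 + 3 + 1.5 = 15

15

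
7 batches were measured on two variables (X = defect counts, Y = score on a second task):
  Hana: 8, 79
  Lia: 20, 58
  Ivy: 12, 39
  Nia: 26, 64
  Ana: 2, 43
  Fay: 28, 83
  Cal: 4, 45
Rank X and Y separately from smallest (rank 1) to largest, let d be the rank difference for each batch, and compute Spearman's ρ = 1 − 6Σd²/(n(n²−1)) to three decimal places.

Ranks of variable 1: 3, 5, 4, 6, 1, 7, 2
Ranks of variable 2: 6, 4, 1, 5, 2, 7, 3
d = r₁ − r₂: -3, 1, 3, 1, -1, 0, -1
d²: 9, 1, 9, 1, 1, 0, 1; Σd² = 22
ρ = 1 − 6·22/(7·48) = 1 − 132/336 = 0.607

0.607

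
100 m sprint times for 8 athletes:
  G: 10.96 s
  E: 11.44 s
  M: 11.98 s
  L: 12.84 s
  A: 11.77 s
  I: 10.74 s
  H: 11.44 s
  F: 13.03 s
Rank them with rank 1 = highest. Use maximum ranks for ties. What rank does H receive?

Sorted (descending): 13.03, 12.84, 11.98, 11.77, 11.44, 11.44, 10.96, 10.74
The 2 values of 11.44 occupy positions 5–6 → each gets rank 6.
H has value 11.44 s → rank 6.

6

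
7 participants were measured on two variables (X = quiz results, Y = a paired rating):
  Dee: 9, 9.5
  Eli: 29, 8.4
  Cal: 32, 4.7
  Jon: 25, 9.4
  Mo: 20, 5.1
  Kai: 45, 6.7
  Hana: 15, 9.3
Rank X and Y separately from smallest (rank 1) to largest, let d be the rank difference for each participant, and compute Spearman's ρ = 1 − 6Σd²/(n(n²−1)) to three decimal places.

-0.643

Ranks of variable 1: 1, 5, 6, 4, 3, 7, 2
Ranks of variable 2: 7, 4, 1, 6, 2, 3, 5
d = r₁ − r₂: -6, 1, 5, -2, 1, 4, -3
d²: 36, 1, 25, 4, 1, 16, 9; Σd² = 92
ρ = 1 − 6·92/(7·48) = 1 − 552/336 = -0.643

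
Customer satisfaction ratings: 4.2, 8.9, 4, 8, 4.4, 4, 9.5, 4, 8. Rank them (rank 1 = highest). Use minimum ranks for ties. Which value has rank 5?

4.4

Sorted (descending): 9.5, 8.9, 8, 8, 4.4, 4.2, 4, 4, 4
The 2 values of 8 occupy positions 3–4 → each gets rank 3.
The 3 values of 4 occupy positions 7–9 → each gets rank 7.
Rank 5 → value 4.4.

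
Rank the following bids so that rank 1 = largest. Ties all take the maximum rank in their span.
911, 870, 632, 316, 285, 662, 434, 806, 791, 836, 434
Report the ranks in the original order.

1, 2, 7, 10, 11, 6, 9, 4, 5, 3, 9

Sorted (descending): 911, 870, 836, 806, 791, 662, 632, 434, 434, 316, 285
The 2 values of 434 occupy positions 8–9 → each gets rank 9.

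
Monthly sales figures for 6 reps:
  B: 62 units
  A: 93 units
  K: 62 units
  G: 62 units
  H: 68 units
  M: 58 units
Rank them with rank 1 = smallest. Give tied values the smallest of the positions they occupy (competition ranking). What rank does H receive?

Sorted (ascending): 58, 62, 62, 62, 68, 93
The 3 values of 62 occupy positions 2–4 → each gets rank 2.
H has value 68 units → rank 5.

5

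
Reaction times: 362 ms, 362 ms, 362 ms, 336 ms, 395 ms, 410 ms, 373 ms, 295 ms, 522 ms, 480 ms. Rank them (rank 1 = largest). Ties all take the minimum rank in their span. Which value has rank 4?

Sorted (descending): 522, 480, 410, 395, 373, 362, 362, 362, 336, 295
The 3 values of 362 occupy positions 6–8 → each gets rank 6.
Rank 4 → value 395.

395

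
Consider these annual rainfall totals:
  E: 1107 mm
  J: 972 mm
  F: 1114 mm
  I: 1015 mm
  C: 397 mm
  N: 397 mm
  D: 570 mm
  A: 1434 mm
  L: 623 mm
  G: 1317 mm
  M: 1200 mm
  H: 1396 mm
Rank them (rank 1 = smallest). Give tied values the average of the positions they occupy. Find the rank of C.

Sorted (ascending): 397, 397, 570, 623, 972, 1015, 1107, 1114, 1200, 1317, 1396, 1434
The 2 values of 397 occupy positions 1–2 → average rank (1+2)/2 = 1.5.
C has value 397 mm → rank 1.5.

1.5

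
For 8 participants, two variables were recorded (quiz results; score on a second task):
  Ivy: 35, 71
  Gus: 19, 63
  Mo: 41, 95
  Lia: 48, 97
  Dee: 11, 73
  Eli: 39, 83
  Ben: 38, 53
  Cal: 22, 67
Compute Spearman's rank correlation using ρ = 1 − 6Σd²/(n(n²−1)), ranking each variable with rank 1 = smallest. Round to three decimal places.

Ranks of variable 1: 4, 2, 7, 8, 1, 6, 5, 3
Ranks of variable 2: 4, 2, 7, 8, 5, 6, 1, 3
d = r₁ − r₂: 0, 0, 0, 0, -4, 0, 4, 0
d²: 0, 0, 0, 0, 16, 0, 16, 0; Σd² = 32
ρ = 1 − 6·32/(8·63) = 1 − 192/504 = 0.619

0.619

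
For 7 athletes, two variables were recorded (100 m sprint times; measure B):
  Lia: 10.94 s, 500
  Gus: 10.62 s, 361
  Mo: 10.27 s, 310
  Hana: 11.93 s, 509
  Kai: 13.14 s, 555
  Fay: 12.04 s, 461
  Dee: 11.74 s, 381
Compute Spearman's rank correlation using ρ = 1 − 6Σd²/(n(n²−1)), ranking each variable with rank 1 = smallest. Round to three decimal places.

Ranks of variable 1: 3, 2, 1, 5, 7, 6, 4
Ranks of variable 2: 5, 2, 1, 6, 7, 4, 3
d = r₁ − r₂: -2, 0, 0, -1, 0, 2, 1
d²: 4, 0, 0, 1, 0, 4, 1; Σd² = 10
ρ = 1 − 6·10/(7·48) = 1 − 60/336 = 0.821

0.821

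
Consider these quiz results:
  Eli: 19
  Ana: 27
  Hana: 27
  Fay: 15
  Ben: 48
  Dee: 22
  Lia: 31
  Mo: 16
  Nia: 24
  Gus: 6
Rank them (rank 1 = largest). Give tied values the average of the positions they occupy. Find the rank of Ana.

3.5

Sorted (descending): 48, 31, 27, 27, 24, 22, 19, 16, 15, 6
The 2 values of 27 occupy positions 3–4 → average rank (3+4)/2 = 3.5.
Ana has value 27 → rank 3.5.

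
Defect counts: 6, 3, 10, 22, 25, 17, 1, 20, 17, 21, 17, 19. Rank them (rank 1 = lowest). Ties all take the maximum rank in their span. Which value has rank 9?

Sorted (ascending): 1, 3, 6, 10, 17, 17, 17, 19, 20, 21, 22, 25
The 3 values of 17 occupy positions 5–7 → each gets rank 7.
Rank 9 → value 20.

20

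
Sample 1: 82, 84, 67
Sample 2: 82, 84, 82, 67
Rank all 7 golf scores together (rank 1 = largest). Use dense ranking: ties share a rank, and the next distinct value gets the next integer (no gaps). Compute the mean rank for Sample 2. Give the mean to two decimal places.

2.00

Sorted (descending): 84, 84, 82, 82, 82, 67, 67
The 2 values of 84 share dense rank 1.
The 3 values of 82 share dense rank 2.
The 2 values of 67 share dense rank 3.
Sample 2 values → pooled ranks: 82→2, 84→1, 82→2, 67→3
Mean rank = (2 + 1 + 2 + 3) / 4 = 2.00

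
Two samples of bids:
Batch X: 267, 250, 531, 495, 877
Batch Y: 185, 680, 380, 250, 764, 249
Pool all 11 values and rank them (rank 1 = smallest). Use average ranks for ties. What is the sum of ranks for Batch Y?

31.5

Sorted (ascending): 185, 249, 250, 250, 267, 380, 495, 531, 680, 764, 877
The 2 values of 250 occupy positions 3–4 → average rank (3+4)/2 = 3.5.
Batch Y values → pooled ranks: 185→1, 680→9, 380→6, 250→3.5, 764→10, 249→2
Rank sum = 1 + 9 + 6 + 3.5 + 10 + 2 = 31.5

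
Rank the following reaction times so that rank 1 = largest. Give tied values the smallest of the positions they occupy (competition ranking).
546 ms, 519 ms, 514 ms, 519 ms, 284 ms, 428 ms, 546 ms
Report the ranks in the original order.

1, 3, 5, 3, 7, 6, 1

Sorted (descending): 546, 546, 519, 519, 514, 428, 284
The 2 values of 546 occupy positions 1–2 → each gets rank 1.
The 2 values of 519 occupy positions 3–4 → each gets rank 3.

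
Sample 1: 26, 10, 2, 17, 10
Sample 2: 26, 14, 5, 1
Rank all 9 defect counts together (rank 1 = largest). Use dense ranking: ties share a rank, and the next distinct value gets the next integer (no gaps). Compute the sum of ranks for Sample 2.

16

Sorted (descending): 26, 26, 17, 14, 10, 10, 5, 2, 1
The 2 values of 26 share dense rank 1.
The 2 values of 10 share dense rank 4.
Remaining distinct values take the next consecutive integers.
Sample 2 values → pooled ranks: 26→1, 14→3, 5→5, 1→7
Rank sum = 1 + 3 + 5 + 7 = 16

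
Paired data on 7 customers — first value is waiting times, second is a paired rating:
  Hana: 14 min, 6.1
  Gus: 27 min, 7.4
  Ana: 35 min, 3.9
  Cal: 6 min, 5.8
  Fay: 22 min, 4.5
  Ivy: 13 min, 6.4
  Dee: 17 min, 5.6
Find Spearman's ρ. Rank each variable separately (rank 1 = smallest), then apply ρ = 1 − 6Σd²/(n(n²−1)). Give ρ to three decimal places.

-0.357

Ranks of variable 1: 3, 6, 7, 1, 5, 2, 4
Ranks of variable 2: 5, 7, 1, 4, 2, 6, 3
d = r₁ − r₂: -2, -1, 6, -3, 3, -4, 1
d²: 4, 1, 36, 9, 9, 16, 1; Σd² = 76
ρ = 1 − 6·76/(7·48) = 1 − 456/336 = -0.357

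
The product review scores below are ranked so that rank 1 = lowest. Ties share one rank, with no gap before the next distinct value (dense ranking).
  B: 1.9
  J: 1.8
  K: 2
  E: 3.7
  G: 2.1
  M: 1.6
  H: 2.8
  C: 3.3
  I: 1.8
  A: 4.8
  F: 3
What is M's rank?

Sorted (ascending): 1.6, 1.8, 1.8, 1.9, 2, 2.1, 2.8, 3, 3.3, 3.7, 4.8
The 2 values of 1.8 share dense rank 2.
Remaining distinct values take the next consecutive integers.
M has value 1.6 → rank 1.

1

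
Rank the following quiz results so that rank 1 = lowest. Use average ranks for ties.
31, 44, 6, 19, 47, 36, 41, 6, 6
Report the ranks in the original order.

Sorted (ascending): 6, 6, 6, 19, 31, 36, 41, 44, 47
The 3 values of 6 occupy positions 1–3 → average rank 2.

5, 8, 2, 4, 9, 6, 7, 2, 2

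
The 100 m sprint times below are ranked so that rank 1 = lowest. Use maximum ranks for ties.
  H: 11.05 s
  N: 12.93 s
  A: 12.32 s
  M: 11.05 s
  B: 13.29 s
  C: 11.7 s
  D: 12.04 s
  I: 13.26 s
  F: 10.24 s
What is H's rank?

3

Sorted (ascending): 10.24, 11.05, 11.05, 11.7, 12.04, 12.32, 12.93, 13.26, 13.29
The 2 values of 11.05 occupy positions 2–3 → each gets rank 3.
H has value 11.05 s → rank 3.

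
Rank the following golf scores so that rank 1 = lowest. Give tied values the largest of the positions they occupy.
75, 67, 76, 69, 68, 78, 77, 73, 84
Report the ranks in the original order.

5, 1, 6, 3, 2, 8, 7, 4, 9

Sorted (ascending): 67, 68, 69, 73, 75, 76, 77, 78, 84
No ties — each value takes its position as its rank.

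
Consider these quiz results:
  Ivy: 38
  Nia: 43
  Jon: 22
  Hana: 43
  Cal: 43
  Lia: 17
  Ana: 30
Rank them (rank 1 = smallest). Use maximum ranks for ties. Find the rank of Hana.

7

Sorted (ascending): 17, 22, 30, 38, 43, 43, 43
The 3 values of 43 occupy positions 5–7 → each gets rank 7.
Hana has value 43 → rank 7.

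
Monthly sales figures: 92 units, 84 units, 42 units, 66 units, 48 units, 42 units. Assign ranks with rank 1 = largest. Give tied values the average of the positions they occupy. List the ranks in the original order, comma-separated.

Sorted (descending): 92, 84, 66, 48, 42, 42
The 2 values of 42 occupy positions 5–6 → average rank (5+6)/2 = 5.5.

1, 2, 5.5, 3, 4, 5.5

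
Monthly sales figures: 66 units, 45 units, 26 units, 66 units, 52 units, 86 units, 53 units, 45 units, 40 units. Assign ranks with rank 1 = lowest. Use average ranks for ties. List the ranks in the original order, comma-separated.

7.5, 3.5, 1, 7.5, 5, 9, 6, 3.5, 2

Sorted (ascending): 26, 40, 45, 45, 52, 53, 66, 66, 86
The 2 values of 45 occupy positions 3–4 → average rank (3+4)/2 = 3.5.
The 2 values of 66 occupy positions 7–8 → average rank (7+8)/2 = 7.5.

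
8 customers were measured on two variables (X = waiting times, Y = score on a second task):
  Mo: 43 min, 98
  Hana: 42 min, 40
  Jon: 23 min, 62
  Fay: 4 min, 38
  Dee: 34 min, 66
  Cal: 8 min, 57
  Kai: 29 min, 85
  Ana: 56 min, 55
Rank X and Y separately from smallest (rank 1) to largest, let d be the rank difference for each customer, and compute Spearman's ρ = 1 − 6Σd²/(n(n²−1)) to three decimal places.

Ranks of variable 1: 7, 6, 3, 1, 5, 2, 4, 8
Ranks of variable 2: 8, 2, 5, 1, 6, 4, 7, 3
d = r₁ − r₂: -1, 4, -2, 0, -1, -2, -3, 5
d²: 1, 16, 4, 0, 1, 4, 9, 25; Σd² = 60
ρ = 1 − 6·60/(8·63) = 1 − 360/504 = 0.286

0.286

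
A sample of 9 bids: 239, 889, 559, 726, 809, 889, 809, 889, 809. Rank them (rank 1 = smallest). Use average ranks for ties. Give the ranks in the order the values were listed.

Sorted (ascending): 239, 559, 726, 809, 809, 809, 889, 889, 889
The 3 values of 809 occupy positions 4–6 → average rank 5.
The 3 values of 889 occupy positions 7–9 → average rank 8.

1, 8, 2, 3, 5, 8, 5, 8, 5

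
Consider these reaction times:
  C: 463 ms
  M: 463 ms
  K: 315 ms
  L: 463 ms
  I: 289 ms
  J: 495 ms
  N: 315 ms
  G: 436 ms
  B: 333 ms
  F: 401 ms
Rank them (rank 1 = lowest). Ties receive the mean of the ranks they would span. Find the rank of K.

Sorted (ascending): 289, 315, 315, 333, 401, 436, 463, 463, 463, 495
The 2 values of 315 occupy positions 2–3 → average rank (2+3)/2 = 2.5.
The 3 values of 463 occupy positions 7–9 → average rank 8.
K has value 315 ms → rank 2.5.

2.5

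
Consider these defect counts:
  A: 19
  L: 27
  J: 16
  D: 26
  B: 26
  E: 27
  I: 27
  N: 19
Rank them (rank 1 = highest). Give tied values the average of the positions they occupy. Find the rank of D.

4.5

Sorted (descending): 27, 27, 27, 26, 26, 19, 19, 16
The 3 values of 27 occupy positions 1–3 → average rank 2.
The 2 values of 26 occupy positions 4–5 → average rank (4+5)/2 = 4.5.
The 2 values of 19 occupy positions 6–7 → average rank (6+7)/2 = 6.5.
D has value 26 → rank 4.5.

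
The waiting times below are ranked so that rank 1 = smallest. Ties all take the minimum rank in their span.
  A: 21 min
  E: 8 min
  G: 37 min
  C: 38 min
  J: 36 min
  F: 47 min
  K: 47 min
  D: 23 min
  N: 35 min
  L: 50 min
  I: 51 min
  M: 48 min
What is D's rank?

3

Sorted (ascending): 8, 21, 23, 35, 36, 37, 38, 47, 47, 48, 50, 51
The 2 values of 47 occupy positions 8–9 → each gets rank 8.
D has value 23 min → rank 3.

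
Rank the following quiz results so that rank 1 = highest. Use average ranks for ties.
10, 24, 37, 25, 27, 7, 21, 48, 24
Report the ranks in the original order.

8, 5.5, 2, 4, 3, 9, 7, 1, 5.5

Sorted (descending): 48, 37, 27, 25, 24, 24, 21, 10, 7
The 2 values of 24 occupy positions 5–6 → average rank (5+6)/2 = 5.5.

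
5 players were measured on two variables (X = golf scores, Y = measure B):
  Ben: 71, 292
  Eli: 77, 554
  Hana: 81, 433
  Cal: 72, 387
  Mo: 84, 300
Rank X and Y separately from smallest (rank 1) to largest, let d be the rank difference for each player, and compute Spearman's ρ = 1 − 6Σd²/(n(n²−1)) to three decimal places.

0.300

Ranks of variable 1: 1, 3, 4, 2, 5
Ranks of variable 2: 1, 5, 4, 3, 2
d = r₁ − r₂: 0, -2, 0, -1, 3
d²: 0, 4, 0, 1, 9; Σd² = 14
ρ = 1 − 6·14/(5·24) = 1 − 84/120 = 0.300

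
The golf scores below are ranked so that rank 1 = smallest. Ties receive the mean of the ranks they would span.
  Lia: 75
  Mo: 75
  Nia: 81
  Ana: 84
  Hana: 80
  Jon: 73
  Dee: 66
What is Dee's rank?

1

Sorted (ascending): 66, 73, 75, 75, 80, 81, 84
The 2 values of 75 occupy positions 3–4 → average rank (3+4)/2 = 3.5.
Dee has value 66 → rank 1.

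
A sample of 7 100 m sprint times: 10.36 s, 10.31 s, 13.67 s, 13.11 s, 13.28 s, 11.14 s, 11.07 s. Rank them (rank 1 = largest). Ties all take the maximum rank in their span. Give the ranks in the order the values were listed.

Sorted (descending): 13.67, 13.28, 13.11, 11.14, 11.07, 10.36, 10.31
No ties — each value takes its position as its rank.

6, 7, 1, 3, 2, 4, 5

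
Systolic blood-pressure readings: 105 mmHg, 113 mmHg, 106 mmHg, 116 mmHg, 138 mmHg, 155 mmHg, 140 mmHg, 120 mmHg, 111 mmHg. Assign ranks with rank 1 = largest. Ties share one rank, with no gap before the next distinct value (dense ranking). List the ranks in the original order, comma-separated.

Sorted (descending): 155, 140, 138, 120, 116, 113, 111, 106, 105
No ties — each value takes its position as its rank.

9, 6, 8, 5, 3, 1, 2, 4, 7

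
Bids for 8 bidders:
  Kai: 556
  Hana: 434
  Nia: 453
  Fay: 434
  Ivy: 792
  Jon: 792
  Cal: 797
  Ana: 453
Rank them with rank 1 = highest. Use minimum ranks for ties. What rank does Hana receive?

7

Sorted (descending): 797, 792, 792, 556, 453, 453, 434, 434
The 2 values of 792 occupy positions 2–3 → each gets rank 2.
The 2 values of 453 occupy positions 5–6 → each gets rank 5.
The 2 values of 434 occupy positions 7–8 → each gets rank 7.
Hana has value 434 → rank 7.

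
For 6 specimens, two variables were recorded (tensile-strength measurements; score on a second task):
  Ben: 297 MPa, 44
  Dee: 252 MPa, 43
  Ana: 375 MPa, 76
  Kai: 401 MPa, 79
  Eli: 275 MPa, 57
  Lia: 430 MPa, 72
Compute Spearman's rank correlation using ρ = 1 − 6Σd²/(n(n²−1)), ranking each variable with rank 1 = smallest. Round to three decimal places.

Ranks of variable 1: 3, 1, 4, 5, 2, 6
Ranks of variable 2: 2, 1, 5, 6, 3, 4
d = r₁ − r₂: 1, 0, -1, -1, -1, 2
d²: 1, 0, 1, 1, 1, 4; Σd² = 8
ρ = 1 − 6·8/(6·35) = 1 − 48/210 = 0.771

0.771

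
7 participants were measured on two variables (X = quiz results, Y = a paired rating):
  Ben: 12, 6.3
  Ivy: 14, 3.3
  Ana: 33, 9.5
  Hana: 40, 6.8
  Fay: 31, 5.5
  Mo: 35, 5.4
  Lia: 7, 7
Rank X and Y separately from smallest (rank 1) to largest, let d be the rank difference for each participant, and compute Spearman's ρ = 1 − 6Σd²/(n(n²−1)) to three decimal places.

-0.036

Ranks of variable 1: 2, 3, 5, 7, 4, 6, 1
Ranks of variable 2: 4, 1, 7, 5, 3, 2, 6
d = r₁ − r₂: -2, 2, -2, 2, 1, 4, -5
d²: 4, 4, 4, 4, 1, 16, 25; Σd² = 58
ρ = 1 − 6·58/(7·48) = 1 − 348/336 = -0.036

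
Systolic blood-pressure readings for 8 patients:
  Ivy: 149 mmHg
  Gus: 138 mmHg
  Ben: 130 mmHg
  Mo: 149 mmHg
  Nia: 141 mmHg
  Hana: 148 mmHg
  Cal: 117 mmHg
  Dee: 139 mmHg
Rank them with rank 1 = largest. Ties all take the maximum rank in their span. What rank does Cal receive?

8

Sorted (descending): 149, 149, 148, 141, 139, 138, 130, 117
The 2 values of 149 occupy positions 1–2 → each gets rank 2.
Cal has value 117 mmHg → rank 8.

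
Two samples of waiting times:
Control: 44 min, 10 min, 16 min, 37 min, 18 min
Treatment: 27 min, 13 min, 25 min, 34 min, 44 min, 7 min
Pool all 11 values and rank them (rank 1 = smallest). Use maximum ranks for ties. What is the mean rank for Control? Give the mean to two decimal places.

6.20

Sorted (ascending): 7, 10, 13, 16, 18, 25, 27, 34, 37, 44, 44
The 2 values of 44 occupy positions 10–11 → each gets rank 11.
Control values → pooled ranks: 44→11, 10→2, 16→4, 37→9, 18→5
Mean rank = (11 + 2 + 4 + 9 + 5) / 5 = 6.20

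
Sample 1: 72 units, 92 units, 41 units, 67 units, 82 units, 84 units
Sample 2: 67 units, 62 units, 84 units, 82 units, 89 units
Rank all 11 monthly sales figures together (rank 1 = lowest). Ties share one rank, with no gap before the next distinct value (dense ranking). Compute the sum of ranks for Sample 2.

23

Sorted (ascending): 41, 62, 67, 67, 72, 82, 82, 84, 84, 89, 92
The 2 values of 67 share dense rank 3.
The 2 values of 82 share dense rank 5.
The 2 values of 84 share dense rank 6.
Remaining distinct values take the next consecutive integers.
Sample 2 values → pooled ranks: 67→3, 62→2, 84→6, 82→5, 89→7
Rank sum = 3 + 2 + 6 + 5 + 7 = 23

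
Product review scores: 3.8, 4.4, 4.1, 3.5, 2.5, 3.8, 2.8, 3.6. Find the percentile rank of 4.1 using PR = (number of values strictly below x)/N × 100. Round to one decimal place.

N = 8.
Strictly below 4.1: 6. Equal to 4.1: 1.
PR = 6/8 × 100 = 75.0

75.0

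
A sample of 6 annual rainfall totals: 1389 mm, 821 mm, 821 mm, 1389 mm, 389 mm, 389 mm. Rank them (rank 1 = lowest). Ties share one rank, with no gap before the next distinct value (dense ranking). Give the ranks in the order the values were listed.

Sorted (ascending): 389, 389, 821, 821, 1389, 1389
The 2 values of 389 share dense rank 1.
The 2 values of 821 share dense rank 2.
The 2 values of 1389 share dense rank 3.

3, 2, 2, 3, 1, 1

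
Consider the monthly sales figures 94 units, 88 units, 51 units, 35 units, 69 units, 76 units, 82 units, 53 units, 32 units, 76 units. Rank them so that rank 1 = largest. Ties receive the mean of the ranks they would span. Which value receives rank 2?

Sorted (descending): 94, 88, 82, 76, 76, 69, 53, 51, 35, 32
The 2 values of 76 occupy positions 4–5 → average rank (4+5)/2 = 4.5.
Rank 2 → value 88.

88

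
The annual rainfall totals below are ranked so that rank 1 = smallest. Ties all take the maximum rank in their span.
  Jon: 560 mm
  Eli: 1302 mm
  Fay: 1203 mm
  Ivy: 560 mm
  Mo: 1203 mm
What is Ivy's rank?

2

Sorted (ascending): 560, 560, 1203, 1203, 1302
The 2 values of 560 occupy positions 1–2 → each gets rank 2.
The 2 values of 1203 occupy positions 3–4 → each gets rank 4.
Ivy has value 560 mm → rank 2.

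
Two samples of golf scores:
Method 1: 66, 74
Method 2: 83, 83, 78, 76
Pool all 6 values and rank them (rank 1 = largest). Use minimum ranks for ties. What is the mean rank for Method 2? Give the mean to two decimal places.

Sorted (descending): 83, 83, 78, 76, 74, 66
The 2 values of 83 occupy positions 1–2 → each gets rank 1.
Method 2 values → pooled ranks: 83→1, 83→1, 78→3, 76→4
Mean rank = (1 + 1 + 3 + 4) / 4 = 2.25

2.25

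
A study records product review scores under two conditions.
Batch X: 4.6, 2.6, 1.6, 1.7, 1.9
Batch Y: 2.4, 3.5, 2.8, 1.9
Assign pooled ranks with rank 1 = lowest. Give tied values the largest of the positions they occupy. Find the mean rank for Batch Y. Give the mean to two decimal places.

6.00

Sorted (ascending): 1.6, 1.7, 1.9, 1.9, 2.4, 2.6, 2.8, 3.5, 4.6
The 2 values of 1.9 occupy positions 3–4 → each gets rank 4.
Batch Y values → pooled ranks: 2.4→5, 3.5→8, 2.8→7, 1.9→4
Mean rank = (5 + 8 + 7 + 4) / 4 = 6.00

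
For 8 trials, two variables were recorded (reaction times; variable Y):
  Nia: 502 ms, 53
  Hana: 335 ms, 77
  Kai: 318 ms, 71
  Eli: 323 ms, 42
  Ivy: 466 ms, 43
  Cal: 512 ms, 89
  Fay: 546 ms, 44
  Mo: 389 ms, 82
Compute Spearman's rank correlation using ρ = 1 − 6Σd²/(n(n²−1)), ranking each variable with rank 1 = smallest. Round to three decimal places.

Ranks of variable 1: 6, 3, 1, 2, 5, 7, 8, 4
Ranks of variable 2: 4, 6, 5, 1, 2, 8, 3, 7
d = r₁ − r₂: 2, -3, -4, 1, 3, -1, 5, -3
d²: 4, 9, 16, 1, 9, 1, 25, 9; Σd² = 74
ρ = 1 − 6·74/(8·63) = 1 − 444/504 = 0.119

0.119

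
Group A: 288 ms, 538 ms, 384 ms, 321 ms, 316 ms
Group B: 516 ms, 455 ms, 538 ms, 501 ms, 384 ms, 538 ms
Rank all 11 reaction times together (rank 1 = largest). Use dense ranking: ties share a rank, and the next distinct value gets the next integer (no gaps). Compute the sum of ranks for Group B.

Sorted (descending): 538, 538, 538, 516, 501, 455, 384, 384, 321, 316, 288
The 3 values of 538 share dense rank 1.
The 2 values of 384 share dense rank 5.
Remaining distinct values take the next consecutive integers.
Group B values → pooled ranks: 516→2, 455→4, 538→1, 501→3, 384→5, 538→1
Rank sum = 2 + 4 + 1 + 3 + 5 + 1 = 16

16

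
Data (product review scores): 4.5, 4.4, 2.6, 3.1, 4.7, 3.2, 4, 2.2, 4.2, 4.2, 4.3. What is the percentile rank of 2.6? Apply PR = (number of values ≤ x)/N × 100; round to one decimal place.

18.2

N = 11.
Strictly below 2.6: 1. Equal to 2.6: 1.
PR = 2/11 × 100 = 18.2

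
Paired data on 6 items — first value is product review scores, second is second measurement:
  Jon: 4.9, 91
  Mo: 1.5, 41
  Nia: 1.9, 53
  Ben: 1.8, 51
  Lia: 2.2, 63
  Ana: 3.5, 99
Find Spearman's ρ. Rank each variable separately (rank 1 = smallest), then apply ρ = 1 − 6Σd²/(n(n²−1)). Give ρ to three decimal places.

0.943

Ranks of variable 1: 6, 1, 3, 2, 4, 5
Ranks of variable 2: 5, 1, 3, 2, 4, 6
d = r₁ − r₂: 1, 0, 0, 0, 0, -1
d²: 1, 0, 0, 0, 0, 1; Σd² = 2
ρ = 1 − 6·2/(6·35) = 1 − 12/210 = 0.943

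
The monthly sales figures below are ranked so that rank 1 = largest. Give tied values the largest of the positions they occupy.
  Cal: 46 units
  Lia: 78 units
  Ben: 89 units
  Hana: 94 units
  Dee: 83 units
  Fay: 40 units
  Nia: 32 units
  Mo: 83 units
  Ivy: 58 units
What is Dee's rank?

4

Sorted (descending): 94, 89, 83, 83, 78, 58, 46, 40, 32
The 2 values of 83 occupy positions 3–4 → each gets rank 4.
Dee has value 83 units → rank 4.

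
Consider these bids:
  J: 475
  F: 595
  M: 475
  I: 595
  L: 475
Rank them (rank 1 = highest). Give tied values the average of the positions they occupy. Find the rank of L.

4

Sorted (descending): 595, 595, 475, 475, 475
The 2 values of 595 occupy positions 1–2 → average rank (1+2)/2 = 1.5.
The 3 values of 475 occupy positions 3–5 → average rank 4.
L has value 475 → rank 4.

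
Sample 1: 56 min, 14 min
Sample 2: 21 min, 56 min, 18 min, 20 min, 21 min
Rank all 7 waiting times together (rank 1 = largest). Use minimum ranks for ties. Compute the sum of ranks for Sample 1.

Sorted (descending): 56, 56, 21, 21, 20, 18, 14
The 2 values of 56 occupy positions 1–2 → each gets rank 1.
The 2 values of 21 occupy positions 3–4 → each gets rank 3.
Sample 1 values → pooled ranks: 56→1, 14→7
Rank sum = 1 + 7 = 8

8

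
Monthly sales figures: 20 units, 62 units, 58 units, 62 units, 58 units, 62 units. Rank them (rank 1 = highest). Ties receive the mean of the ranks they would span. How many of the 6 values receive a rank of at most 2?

3

Sorted (descending): 62, 62, 62, 58, 58, 20
The 3 values of 62 occupy positions 1–3 → average rank 2.
The 2 values of 58 occupy positions 4–5 → average rank (4+5)/2 = 4.5.
Ranks ≤ 2: {2, 2, 2} → 3 values.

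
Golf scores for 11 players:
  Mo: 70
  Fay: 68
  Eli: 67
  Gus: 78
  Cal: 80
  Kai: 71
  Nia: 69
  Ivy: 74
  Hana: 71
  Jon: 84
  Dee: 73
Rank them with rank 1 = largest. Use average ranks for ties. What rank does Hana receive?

Sorted (descending): 84, 80, 78, 74, 73, 71, 71, 70, 69, 68, 67
The 2 values of 71 occupy positions 6–7 → average rank (6+7)/2 = 6.5.
Hana has value 71 → rank 6.5.

6.5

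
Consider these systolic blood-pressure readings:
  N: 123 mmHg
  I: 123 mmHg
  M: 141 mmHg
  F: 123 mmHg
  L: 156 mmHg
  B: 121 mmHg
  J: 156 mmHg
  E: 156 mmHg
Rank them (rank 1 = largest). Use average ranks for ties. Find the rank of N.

Sorted (descending): 156, 156, 156, 141, 123, 123, 123, 121
The 3 values of 156 occupy positions 1–3 → average rank 2.
The 3 values of 123 occupy positions 5–7 → average rank 6.
N has value 123 mmHg → rank 6.

6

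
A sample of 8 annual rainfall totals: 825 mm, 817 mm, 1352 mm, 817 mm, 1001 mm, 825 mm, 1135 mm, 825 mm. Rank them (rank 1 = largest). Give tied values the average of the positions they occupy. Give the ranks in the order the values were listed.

5, 7.5, 1, 7.5, 3, 5, 2, 5

Sorted (descending): 1352, 1135, 1001, 825, 825, 825, 817, 817
The 3 values of 825 occupy positions 4–6 → average rank 5.
The 2 values of 817 occupy positions 7–8 → average rank (7+8)/2 = 7.5.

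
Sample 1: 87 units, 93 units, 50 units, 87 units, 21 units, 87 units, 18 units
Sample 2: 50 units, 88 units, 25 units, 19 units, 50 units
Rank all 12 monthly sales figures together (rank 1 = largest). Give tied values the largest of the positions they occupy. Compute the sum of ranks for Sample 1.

Sorted (descending): 93, 88, 87, 87, 87, 50, 50, 50, 25, 21, 19, 18
The 3 values of 87 occupy positions 3–5 → each gets rank 5.
The 3 values of 50 occupy positions 6–8 → each gets rank 8.
Sample 1 values → pooled ranks: 87→5, 93→1, 50→8, 87→5, 21→10, 87→5, 18→12
Rank sum = 5 + 1 + 8 + 5 + 10 + 5 + 12 = 46

46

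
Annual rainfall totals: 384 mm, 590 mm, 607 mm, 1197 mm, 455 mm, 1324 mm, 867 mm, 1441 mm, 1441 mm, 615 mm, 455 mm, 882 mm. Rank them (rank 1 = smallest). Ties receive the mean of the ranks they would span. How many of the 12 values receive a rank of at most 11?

10

Sorted (ascending): 384, 455, 455, 590, 607, 615, 867, 882, 1197, 1324, 1441, 1441
The 2 values of 455 occupy positions 2–3 → average rank (2+3)/2 = 2.5.
The 2 values of 1441 occupy positions 11–12 → average rank (11+12)/2 = 11.5.
Ranks ≤ 11: {1, 2.5, 2.5, 4, 5, 6, 7, 8, 9, 10} → 10 values.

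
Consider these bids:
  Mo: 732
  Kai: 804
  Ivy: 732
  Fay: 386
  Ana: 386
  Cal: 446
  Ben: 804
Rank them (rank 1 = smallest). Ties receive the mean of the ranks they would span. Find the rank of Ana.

Sorted (ascending): 386, 386, 446, 732, 732, 804, 804
The 2 values of 386 occupy positions 1–2 → average rank (1+2)/2 = 1.5.
The 2 values of 732 occupy positions 4–5 → average rank (4+5)/2 = 4.5.
The 2 values of 804 occupy positions 6–7 → average rank (6+7)/2 = 6.5.
Ana has value 386 → rank 1.5.

1.5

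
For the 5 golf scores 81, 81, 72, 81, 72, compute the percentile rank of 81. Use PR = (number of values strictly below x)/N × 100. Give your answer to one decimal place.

N = 5.
Strictly below 81: 2. Equal to 81: 3.
PR = 2/5 × 100 = 40.0

40.0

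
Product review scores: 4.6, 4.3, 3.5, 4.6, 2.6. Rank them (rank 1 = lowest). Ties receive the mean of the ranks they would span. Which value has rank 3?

Sorted (ascending): 2.6, 3.5, 4.3, 4.6, 4.6
The 2 values of 4.6 occupy positions 4–5 → average rank (4+5)/2 = 4.5.
Rank 3 → value 4.3.

4.3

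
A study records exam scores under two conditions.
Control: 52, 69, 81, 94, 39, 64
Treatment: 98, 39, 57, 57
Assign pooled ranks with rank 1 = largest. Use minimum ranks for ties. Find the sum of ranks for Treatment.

22

Sorted (descending): 98, 94, 81, 69, 64, 57, 57, 52, 39, 39
The 2 values of 57 occupy positions 6–7 → each gets rank 6.
The 2 values of 39 occupy positions 9–10 → each gets rank 9.
Treatment values → pooled ranks: 98→1, 39→9, 57→6, 57→6
Rank sum = 1 + 9 + 6 + 6 = 22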